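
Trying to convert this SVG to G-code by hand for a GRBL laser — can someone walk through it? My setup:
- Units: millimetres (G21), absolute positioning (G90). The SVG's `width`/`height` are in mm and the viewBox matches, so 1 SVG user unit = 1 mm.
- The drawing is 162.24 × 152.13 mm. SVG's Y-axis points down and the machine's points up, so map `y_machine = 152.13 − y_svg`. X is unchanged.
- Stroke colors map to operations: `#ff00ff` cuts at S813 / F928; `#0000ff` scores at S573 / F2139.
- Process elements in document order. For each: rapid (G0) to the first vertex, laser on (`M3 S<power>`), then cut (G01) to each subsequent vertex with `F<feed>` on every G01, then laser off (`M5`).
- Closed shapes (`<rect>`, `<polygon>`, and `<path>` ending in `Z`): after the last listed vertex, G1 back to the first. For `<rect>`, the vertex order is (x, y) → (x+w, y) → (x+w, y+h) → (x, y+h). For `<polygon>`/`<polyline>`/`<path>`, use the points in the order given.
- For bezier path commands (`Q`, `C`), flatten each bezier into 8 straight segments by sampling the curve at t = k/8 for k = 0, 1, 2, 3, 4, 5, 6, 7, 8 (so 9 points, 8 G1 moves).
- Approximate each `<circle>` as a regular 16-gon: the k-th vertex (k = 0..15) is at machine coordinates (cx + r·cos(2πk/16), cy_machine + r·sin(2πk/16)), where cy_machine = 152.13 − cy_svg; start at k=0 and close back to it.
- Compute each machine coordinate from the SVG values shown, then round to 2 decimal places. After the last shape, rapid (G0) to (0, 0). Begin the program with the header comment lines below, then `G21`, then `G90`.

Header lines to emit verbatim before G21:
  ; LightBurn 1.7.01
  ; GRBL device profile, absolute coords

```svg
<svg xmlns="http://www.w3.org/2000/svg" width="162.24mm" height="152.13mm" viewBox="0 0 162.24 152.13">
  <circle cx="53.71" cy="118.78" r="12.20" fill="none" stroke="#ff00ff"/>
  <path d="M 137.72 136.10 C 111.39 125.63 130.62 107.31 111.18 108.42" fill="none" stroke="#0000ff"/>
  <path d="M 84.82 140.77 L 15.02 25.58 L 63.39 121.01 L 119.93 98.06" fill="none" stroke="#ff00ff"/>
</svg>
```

1 u = 1 mm; y_m = 152.13 − y.

[1] `<circle>` circle, #ff00ff→cut S813 F928: (65.91,33.35) → (64.98,38.02) → (62.34,41.98) → (58.38,44.62) → (53.71,45.55) → (49.04,44.62) → (45.08,41.98) → (42.44,38.02) → (41.51,33.35) → (42.44,28.68) → (45.08,24.72) → (49.04,22.08) → (53.71,21.15) → (58.38,22.08) → (62.34,24.72) → (64.98,28.68) → (65.91,33.35) (closed)

[2] `<path>` cubic bezier, #0000ff→score S573 F2139: (137.72,16.03) → (129.82,20.27) → (125.20,24.93) → (122.88,29.68) → (121.87,34.21) → (121.18,38.20) → (119.83,41.33) → (116.82,43.27) → (111.18,43.71)

[3] `<path>` open polyline, #ff00ff→cut S813 F928: (84.82,11.36) → (15.02,126.55) → (63.39,31.12) → (119.93,54.07)

; LightBurn 1.7.01
; GRBL device profile, absolute coords
G21
G90
G0 X65.91 Y33.35
M3 S813
G01 X64.98 Y38.02 F928
G01 X62.34 Y41.98 F928
G01 X58.38 Y44.62 F928
G01 X53.71 Y45.55 F928
G01 X49.04 Y44.62 F928
G01 X45.08 Y41.98 F928
G01 X42.44 Y38.02 F928
G01 X41.51 Y33.35 F928
G01 X42.44 Y28.68 F928
G01 X45.08 Y24.72 F928
G01 X49.04 Y22.08 F928
G01 X53.71 Y21.15 F928
G01 X58.38 Y22.08 F928
G01 X62.34 Y24.72 F928
G01 X64.98 Y28.68 F928
G01 X65.91 Y33.35 F928
M5
G0 X137.72 Y16.03
M3 S573
G01 X129.82 Y20.27 F2139
G01 X125.20 Y24.93 F2139
G01 X122.88 Y29.68 F2139
G01 X121.87 Y34.21 F2139
G01 X121.18 Y38.20 F2139
G01 X119.83 Y41.33 F2139
G01 X116.82 Y43.27 F2139
G01 X111.18 Y43.71 F2139
M5
G0 X84.82 Y11.36
M3 S813
G01 X15.02 Y126.55 F928
G01 X63.39 Y31.12 F928
G01 X119.93 Y54.07 F928
M5
G0 X0.00 Y0.00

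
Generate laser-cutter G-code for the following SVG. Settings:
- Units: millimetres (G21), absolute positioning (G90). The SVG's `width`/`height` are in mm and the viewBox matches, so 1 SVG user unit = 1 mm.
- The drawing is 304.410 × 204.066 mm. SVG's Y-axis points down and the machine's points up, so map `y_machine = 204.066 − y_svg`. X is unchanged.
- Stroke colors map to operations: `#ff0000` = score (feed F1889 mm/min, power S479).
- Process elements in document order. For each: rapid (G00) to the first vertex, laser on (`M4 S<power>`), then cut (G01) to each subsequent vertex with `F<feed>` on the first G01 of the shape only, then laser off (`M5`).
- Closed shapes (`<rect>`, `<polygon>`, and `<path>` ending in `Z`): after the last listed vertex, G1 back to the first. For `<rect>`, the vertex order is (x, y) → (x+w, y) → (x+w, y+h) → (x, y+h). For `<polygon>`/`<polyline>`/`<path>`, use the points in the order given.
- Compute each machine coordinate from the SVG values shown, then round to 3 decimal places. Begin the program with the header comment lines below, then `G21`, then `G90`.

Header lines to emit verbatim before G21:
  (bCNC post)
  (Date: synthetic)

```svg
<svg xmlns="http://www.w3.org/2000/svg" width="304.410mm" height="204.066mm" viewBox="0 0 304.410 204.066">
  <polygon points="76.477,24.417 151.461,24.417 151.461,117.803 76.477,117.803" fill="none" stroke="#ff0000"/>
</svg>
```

Since the viewBox matches the mm dimensions, user units are millimetres directly. The only transform is the Y-flip y_m = 204.066 − y_svg.

Shape 1 is a rectangle drawn with `<polygon>`. Its stroke #ff0000 means score at S479, F1889. After flipping Y the toolpath is (76.477,179.649) → (151.461,179.649) → (151.461,86.263) → (76.477,86.263) → (76.477,179.649), returning to the start.

(bCNC post)
(Date: synthetic)
G21
G90
G00 X76.477 Y179.649
M4 S479
G01 X151.461 Y179.649 F1889
G01 X151.461 Y86.263
G01 X76.477 Y86.263
G01 X76.477 Y179.649
M5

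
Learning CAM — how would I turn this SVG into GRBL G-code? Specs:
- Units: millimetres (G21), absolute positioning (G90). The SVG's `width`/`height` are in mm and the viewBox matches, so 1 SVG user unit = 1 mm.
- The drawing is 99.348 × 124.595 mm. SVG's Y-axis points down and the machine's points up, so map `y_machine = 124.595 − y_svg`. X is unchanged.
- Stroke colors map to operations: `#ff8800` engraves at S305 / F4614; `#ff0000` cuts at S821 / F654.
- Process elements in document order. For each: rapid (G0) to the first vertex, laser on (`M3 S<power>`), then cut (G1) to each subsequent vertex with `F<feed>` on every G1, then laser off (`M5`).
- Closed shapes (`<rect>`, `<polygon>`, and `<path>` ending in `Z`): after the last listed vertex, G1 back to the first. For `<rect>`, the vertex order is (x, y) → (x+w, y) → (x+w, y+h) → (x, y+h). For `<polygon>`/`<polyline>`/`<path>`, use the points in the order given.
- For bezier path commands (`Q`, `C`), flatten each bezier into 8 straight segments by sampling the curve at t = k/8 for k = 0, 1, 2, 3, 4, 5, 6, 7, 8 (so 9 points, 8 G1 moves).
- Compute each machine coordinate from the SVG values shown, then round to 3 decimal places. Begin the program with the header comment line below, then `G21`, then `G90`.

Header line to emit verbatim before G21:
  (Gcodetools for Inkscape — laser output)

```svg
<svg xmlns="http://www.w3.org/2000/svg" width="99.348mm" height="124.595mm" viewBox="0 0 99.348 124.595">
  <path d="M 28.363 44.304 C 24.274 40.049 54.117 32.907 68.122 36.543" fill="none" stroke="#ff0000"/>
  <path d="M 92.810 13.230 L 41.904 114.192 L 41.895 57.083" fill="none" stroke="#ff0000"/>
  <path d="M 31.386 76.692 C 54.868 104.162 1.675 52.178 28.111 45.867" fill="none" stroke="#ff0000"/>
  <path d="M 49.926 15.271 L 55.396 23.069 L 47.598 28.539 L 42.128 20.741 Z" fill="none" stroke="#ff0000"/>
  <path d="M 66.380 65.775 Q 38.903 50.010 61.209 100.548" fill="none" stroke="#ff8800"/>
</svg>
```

(Gcodetools for Inkscape — laser output)
G21
G90
G0 X28.363 Y80.291
M3 S821
G1 X28.323 Y81.995 F654
G1 X30.881 Y83.810 F654
G1 X35.453 Y85.575 F654
G1 X41.457 Y87.131 F654
G1 X48.309 Y88.316 F654
G1 X55.426 Y88.972 F654
G1 X62.225 Y88.937 F654
G1 X68.122 Y88.052 F654
M5
G0 X92.810 Y111.365
M3 S821
G1 X41.904 Y10.403 F654
G1 X41.895 Y67.512 F654
M5
G0 X31.386 Y47.903
M3 S821
G1 X36.903 Y41.082 F654
G1 X37.063 Y40.243 F654
G1 X33.699 Y43.920 F654
G1 X28.641 Y50.648 F654
G1 X23.721 Y58.958 F654
G1 X20.772 Y67.386 F654
G1 X21.625 Y74.465 F654
G1 X28.111 Y78.728 F654
M5
G0 X49.926 Y109.324
M3 S821
G1 X55.396 Y101.526 F654
G1 X47.598 Y96.056 F654
G1 X42.128 Y103.854 F654
G1 X49.926 Y109.324 F654
M5
G0 X66.380 Y58.820
M3 S305
G1 X60.289 Y61.725 F4614
G1 X55.753 Y62.559 F4614
G1 X52.773 Y61.320 F4614
G1 X51.349 Y58.009 F4614
G1 X51.480 Y52.627 F4614
G1 X53.167 Y45.172 F4614
G1 X56.410 Y35.646 F4614
G1 X61.209 Y24.047 F4614
M5

1 u = 1 mm; y_m = 124.595 − y.

[1] `<path>` cubic bezier, #ff0000→cut S821 F654: (28.363,80.291) → (28.323,81.995) → (30.881,83.810) → (35.453,85.575) → (41.457,87.131) → (48.309,88.316) → (55.426,88.972) → (62.225,88.937) → (68.122,88.052)

[2] `<path>` open polyline, #ff0000→cut S821 F654: (92.810,111.365) → (41.904,10.403) → (41.895,67.512)

[3] `<path>` cubic bezier, #ff0000→cut S821 F654: (31.386,47.903) → (36.903,41.082) → (37.063,40.243) → (33.699,43.920) → (28.641,50.648) → (23.721,58.958) → (20.772,67.386) → (21.625,74.465) → (28.111,78.728)

[4] `<path>` regular polygon, #ff0000→cut S821 F654: (49.926,109.324) → (55.396,101.526) → (47.598,96.056) → (42.128,103.854) → (49.926,109.324) (closed)

[5] `<path>` quadratic bezier, #ff8800→engrave S305 F4614: (66.380,58.820) → (60.289,61.725) → (55.753,62.559) → (52.773,61.320) → (51.349,58.009) → (51.480,52.627) → (53.167,45.172) → (56.410,35.646) → (61.209,24.047)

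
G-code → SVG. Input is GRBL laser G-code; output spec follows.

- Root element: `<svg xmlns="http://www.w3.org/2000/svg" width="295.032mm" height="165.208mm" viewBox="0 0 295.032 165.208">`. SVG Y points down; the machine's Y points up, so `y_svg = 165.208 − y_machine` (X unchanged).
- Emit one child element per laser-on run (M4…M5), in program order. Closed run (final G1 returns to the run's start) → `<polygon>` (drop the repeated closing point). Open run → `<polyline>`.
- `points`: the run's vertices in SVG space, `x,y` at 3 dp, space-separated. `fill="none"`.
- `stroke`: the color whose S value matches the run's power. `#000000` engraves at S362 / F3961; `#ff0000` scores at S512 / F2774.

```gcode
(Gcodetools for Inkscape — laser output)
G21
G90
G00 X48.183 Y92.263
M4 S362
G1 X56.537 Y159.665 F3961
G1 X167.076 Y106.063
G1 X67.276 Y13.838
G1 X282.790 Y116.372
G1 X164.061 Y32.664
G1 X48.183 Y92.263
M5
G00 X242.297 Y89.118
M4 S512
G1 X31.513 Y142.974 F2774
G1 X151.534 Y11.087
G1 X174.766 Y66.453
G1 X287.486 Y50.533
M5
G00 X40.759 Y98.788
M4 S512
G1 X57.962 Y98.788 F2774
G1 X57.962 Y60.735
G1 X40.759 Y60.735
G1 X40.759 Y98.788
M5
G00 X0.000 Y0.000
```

Machine Y-up, SVG Y-down with viewBox height 165.208, so y_svg = 165.208 − y_machine; X carries over.

Run 1: the run's S362 means `#000000` (engrave). The run returns to its start, so emit a `<polygon>` with points (Y-flipped): 48.183,72.945 56.537,5.543 167.076,59.145 67.276,151.370 282.790,48.836 164.061,132.544.

Run 2: power S512 maps to stroke `#ff0000` (score). The run is open, so emit a `<polyline>` with points (Y-flipped): 242.297,76.090 31.513,22.234 151.534,154.121 174.766,98.755 287.486,114.675.

Run 3: power S512 maps to stroke `#ff0000` (score). The run returns to its start, so emit a `<polygon>` with points (Y-flipped): 40.759,66.420 57.962,66.420 57.962,104.473 40.759,104.473.

<svg xmlns="http://www.w3.org/2000/svg" width="295.032mm" height="165.208mm" viewBox="0 0 295.032 165.208">
  <polygon points="48.183,72.945 56.537,5.543 167.076,59.145 67.276,151.370 282.790,48.836 164.061,132.544" fill="none" stroke="#000000"/>
  <polyline points="242.297,76.090 31.513,22.234 151.534,154.121 174.766,98.755 287.486,114.675" fill="none" stroke="#ff0000"/>
  <polygon points="40.759,66.420 57.962,66.420 57.962,104.473 40.759,104.473" fill="none" stroke="#ff0000"/>
</svg>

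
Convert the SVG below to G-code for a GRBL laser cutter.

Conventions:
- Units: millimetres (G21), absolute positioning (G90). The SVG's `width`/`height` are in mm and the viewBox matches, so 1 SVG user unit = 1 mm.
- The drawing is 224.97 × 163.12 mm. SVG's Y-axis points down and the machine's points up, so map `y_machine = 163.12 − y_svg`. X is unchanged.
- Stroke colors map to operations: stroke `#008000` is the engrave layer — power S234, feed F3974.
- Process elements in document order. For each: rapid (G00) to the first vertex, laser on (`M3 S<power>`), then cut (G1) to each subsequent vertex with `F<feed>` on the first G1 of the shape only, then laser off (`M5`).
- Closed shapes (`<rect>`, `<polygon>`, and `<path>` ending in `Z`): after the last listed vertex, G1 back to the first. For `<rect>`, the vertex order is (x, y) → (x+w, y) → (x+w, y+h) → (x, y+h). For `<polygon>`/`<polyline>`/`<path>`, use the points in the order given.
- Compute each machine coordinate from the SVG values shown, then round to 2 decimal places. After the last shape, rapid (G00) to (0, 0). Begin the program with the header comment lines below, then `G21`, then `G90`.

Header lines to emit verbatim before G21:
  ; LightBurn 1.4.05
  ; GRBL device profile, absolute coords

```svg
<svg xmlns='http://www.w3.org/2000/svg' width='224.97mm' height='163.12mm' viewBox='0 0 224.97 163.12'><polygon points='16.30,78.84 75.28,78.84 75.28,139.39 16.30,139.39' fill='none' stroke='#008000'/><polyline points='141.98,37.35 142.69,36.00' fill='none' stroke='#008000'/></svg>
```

Since the viewBox matches the mm dimensions, user units are millimetres directly. The only transform is the Y-flip y_m = 163.12 − y_svg.

Shape 1 is a rectangle drawn with `<polygon>`. Its stroke #008000 means engrave at S234, F3974. After flipping Y the toolpath is (16.30,84.28) → (75.28,84.28) → (75.28,23.73) → (16.30,23.73) → (16.30,84.28), returning to the start.

Shape 2 is a line segment drawn with `<polyline>`. Its stroke #008000 means engrave at S234, F3974. After flipping Y the toolpath is (141.98,125.77) → (142.69,127.12).

; LightBurn 1.4.05
; GRBL device profile, absolute coords
G21
G90
G00 X16.30 Y84.28
M3 S234
G1 X75.28 Y84.28 F3974
G1 X75.28 Y23.73
G1 X16.30 Y23.73
G1 X16.30 Y84.28
M5
G00 X141.98 Y125.77
M3 S234
G1 X142.69 Y127.12 F3974
M5
G00 X0.00 Y0.00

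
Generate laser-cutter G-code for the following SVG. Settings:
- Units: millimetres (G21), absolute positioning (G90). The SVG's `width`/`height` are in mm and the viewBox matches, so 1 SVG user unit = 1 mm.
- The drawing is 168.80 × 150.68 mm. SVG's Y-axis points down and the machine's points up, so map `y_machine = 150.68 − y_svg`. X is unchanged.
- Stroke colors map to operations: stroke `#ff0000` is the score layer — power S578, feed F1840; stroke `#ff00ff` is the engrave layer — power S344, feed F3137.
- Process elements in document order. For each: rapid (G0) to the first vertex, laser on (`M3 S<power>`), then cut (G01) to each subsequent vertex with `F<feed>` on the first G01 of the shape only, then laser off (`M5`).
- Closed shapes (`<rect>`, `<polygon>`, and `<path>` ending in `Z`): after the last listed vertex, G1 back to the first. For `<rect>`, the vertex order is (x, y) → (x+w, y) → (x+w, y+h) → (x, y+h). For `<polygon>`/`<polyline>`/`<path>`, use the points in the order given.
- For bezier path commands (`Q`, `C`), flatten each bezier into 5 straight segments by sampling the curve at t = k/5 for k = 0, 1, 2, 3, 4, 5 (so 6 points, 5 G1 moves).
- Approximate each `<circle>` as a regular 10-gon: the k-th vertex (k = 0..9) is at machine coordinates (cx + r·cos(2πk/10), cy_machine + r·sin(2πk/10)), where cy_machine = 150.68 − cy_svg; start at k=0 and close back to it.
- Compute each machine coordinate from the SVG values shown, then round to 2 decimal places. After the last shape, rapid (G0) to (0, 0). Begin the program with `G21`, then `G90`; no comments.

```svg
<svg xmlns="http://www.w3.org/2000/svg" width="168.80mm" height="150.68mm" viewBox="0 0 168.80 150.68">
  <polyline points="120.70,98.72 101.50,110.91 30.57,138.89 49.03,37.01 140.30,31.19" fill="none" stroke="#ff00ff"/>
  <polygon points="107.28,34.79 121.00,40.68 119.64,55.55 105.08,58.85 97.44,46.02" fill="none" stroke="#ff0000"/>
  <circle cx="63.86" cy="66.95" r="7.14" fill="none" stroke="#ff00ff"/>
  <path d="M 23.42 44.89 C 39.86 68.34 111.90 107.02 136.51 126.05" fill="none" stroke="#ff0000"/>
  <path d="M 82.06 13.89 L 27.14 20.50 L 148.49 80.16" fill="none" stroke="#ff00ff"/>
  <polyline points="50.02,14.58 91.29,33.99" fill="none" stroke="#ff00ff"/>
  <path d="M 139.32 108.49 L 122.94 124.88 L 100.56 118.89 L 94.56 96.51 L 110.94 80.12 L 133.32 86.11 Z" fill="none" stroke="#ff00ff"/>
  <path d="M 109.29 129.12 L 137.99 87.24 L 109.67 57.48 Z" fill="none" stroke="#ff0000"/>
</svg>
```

G21
G90
G0 X120.70 Y51.96
M3 S344
G01 X101.50 Y39.77 F3137
G01 X30.57 Y11.79
G01 X49.03 Y113.67
G01 X140.30 Y119.49
M5
G0 X107.28 Y115.89
M3 S578
G01 X121.00 Y110.00 F1840
G01 X119.64 Y95.13
G01 X105.08 Y91.83
G01 X97.44 Y104.66
G01 X107.28 Y115.89
M5
G0 X71.00 Y83.73
M3 S344
G01 X69.64 Y87.93 F3137
G01 X66.07 Y90.52
G01 X61.65 Y90.52
G01 X58.08 Y87.93
G01 X56.72 Y83.73
G01 X58.08 Y79.53
G01 X61.65 Y76.94
G01 X66.07 Y76.94
G01 X69.64 Y79.53
G01 X71.00 Y83.73
M5
G0 X23.42 Y105.79
M3 S578
G01 X39.13 Y90.17 F1840
G01 X63.24 Y72.57
G01 X90.81 Y54.67
G01 X116.88 Y38.13
G01 X136.51 Y24.63
M5
G0 X82.06 Y136.79
M3 S344
G01 X27.14 Y130.18 F3137
G01 X148.49 Y70.52
M5
G0 X50.02 Y136.10
M3 S344
G01 X91.29 Y116.69 F3137
M5
G0 X139.32 Y42.19
M3 S344
G01 X122.94 Y25.80 F3137
G01 X100.56 Y31.79
G01 X94.56 Y54.17
G01 X110.94 Y70.56
G01 X133.32 Y64.57
G01 X139.32 Y42.19
M5
G0 X109.29 Y21.56
M3 S578
G01 X137.99 Y63.44 F1840
G01 X109.67 Y93.20
G01 X109.29 Y21.56
M5
G0 X0.00 Y0.00

viewBox `0 0 168.80 150.68` with mm width/height → 1 unit = 1 mm. Flip: y_m = 150.68 − y_svg.

**Shape 1** — `<polyline>` open polyline, stroke `#ff00ff` → engrave (S344, F3137). Machine vertices: (120.70,51.96) → (101.50,39.77) → (30.57,11.79) → (49.03,113.67) → (140.30,119.49). Open path.

**Shape 2** — `<polygon>` regular polygon, stroke `#ff0000` → score (S578, F1840). Machine vertices: (107.28,115.89) → (121.00,110.00) → (119.64,95.13) → (105.08,91.83) → (97.44,104.66) → (107.28,115.89). Closed: final G1 returns to the first vertex.

**Shape 3** — `<circle>` circle, stroke `#ff00ff` → engrave (S344, F3137). Machine vertices: (71.00,83.73) → (69.64,87.93) → (66.07,90.52) → (61.65,90.52) → (58.08,87.93) → (56.72,83.73) → (58.08,79.53) → (61.65,76.94) → (66.07,76.94) → (69.64,79.53) → (71.00,83.73). Closed: final G1 returns to the first vertex.

**Shape 4** — `<path>` cubic bezier, stroke `#ff0000` → score (S578, F1840). Control points (SVG): P0=(23.42,44.89), P1=(39.86,68.34), P2=(111.90,107.02), P3=(136.51,126.05); sampled at t=k/5. Machine vertices: (23.42,105.79) → (39.13,90.17) → (63.24,72.57) → (90.81,54.67) → (116.88,38.13) → (136.51,24.63). Open path.

**Shape 5** — `<path>` open polyline, stroke `#ff00ff` → engrave (S344, F3137). Machine vertices: (82.06,136.79) → (27.14,130.18) → (148.49,70.52). Open path.

**Shape 6** — `<polyline>` line segment, stroke `#ff00ff` → engrave (S344, F3137). Machine vertices: (50.02,136.10) → (91.29,116.69). Open path.

**Shape 7** — `<path>` regular polygon, stroke `#ff00ff` → engrave (S344, F3137). Machine vertices: (139.32,42.19) → (122.94,25.80) → (100.56,31.79) → (94.56,54.17) → (110.94,70.56) → (133.32,64.57) → (139.32,42.19). Closed: final G1 returns to the first vertex.

**Shape 8** — `<path>` closed polygon, stroke `#ff0000` → score (S578, F1840). Machine vertices: (109.29,21.56) → (137.99,63.44) → (109.67,93.20) → (109.29,21.56). Closed: final G1 returns to the first vertex.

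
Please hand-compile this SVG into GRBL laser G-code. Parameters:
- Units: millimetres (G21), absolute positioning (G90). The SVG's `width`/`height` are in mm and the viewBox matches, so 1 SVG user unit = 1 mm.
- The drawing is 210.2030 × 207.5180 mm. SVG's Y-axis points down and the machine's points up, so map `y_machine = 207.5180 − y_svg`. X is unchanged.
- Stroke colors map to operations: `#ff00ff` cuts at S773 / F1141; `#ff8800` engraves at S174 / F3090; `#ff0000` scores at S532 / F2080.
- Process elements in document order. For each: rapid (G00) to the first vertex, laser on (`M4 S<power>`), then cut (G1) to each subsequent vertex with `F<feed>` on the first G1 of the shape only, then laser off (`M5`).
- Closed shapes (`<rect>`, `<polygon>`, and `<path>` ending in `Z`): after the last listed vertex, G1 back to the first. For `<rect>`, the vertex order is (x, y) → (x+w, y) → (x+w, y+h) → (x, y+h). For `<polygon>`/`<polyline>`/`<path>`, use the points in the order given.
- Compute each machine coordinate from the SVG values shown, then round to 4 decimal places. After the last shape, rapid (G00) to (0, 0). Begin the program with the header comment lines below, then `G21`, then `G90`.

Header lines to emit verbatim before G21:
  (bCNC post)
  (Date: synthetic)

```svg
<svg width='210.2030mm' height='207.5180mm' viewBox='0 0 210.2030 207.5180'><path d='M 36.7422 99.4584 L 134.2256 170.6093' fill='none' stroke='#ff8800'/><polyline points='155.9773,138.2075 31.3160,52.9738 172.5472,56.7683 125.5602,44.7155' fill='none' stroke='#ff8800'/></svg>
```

viewBox `0 0 210.2030 207.5180` with mm width/height → 1 unit = 1 mm. Flip: y_m = 207.5180 − y_svg.

**Shape 1** — `<path>` line segment, stroke `#ff8800` → engrave (S174, F3090). Machine vertices: (36.7422,108.0596) → (134.2256,36.9087). Open path.

**Shape 2** — `<polyline>` open polyline, stroke `#ff8800` → engrave (S174, F3090). Machine vertices: (155.9773,69.3105) → (31.3160,154.5442) → (172.5472,150.7497) → (125.5602,162.8025). Open path.

(bCNC post)
(Date: synthetic)
G21
G90
G00 X36.7422 Y108.0596
M4 S174
G1 X134.2256 Y36.9087 F3090
M5
G00 X155.9773 Y69.3105
M4 S174
G1 X31.3160 Y154.5442 F3090
G1 X172.5472 Y150.7497
G1 X125.5602 Y162.8025
M5
G00 X0.0000 Y0.0000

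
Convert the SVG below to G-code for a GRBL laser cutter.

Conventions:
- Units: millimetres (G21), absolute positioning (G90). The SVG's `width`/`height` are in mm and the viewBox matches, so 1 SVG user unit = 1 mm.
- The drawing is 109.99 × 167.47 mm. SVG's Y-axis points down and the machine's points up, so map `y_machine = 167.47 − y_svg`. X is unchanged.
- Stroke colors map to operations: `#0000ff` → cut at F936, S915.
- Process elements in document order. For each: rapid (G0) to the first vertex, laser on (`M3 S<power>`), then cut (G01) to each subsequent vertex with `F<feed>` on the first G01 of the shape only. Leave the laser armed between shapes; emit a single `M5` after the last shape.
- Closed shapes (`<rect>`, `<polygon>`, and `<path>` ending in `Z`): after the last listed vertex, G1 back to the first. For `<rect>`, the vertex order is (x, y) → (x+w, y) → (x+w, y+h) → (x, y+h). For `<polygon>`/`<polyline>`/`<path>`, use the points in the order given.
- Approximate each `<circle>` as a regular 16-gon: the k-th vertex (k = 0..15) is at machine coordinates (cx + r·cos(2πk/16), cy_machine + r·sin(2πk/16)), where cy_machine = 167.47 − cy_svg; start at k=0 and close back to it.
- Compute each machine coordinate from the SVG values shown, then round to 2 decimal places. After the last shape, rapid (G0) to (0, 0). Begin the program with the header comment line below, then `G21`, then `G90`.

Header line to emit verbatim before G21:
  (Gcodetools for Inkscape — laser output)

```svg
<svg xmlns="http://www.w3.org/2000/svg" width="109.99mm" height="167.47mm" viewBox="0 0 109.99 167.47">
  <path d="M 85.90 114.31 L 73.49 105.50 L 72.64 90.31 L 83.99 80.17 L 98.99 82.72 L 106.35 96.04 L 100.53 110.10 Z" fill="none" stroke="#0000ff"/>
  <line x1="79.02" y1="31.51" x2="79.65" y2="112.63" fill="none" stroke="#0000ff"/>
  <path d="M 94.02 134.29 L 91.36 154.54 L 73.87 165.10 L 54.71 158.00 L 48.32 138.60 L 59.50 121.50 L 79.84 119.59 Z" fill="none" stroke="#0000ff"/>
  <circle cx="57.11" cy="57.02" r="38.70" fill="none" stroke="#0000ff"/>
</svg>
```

1 u = 1 mm; y_m = 167.47 − y.

[1] `<path>` regular polygon, #0000ff→cut S915 F936: (85.90,53.16) → (73.49,61.97) → (72.64,77.16) → (83.99,87.30) → (98.99,84.75) → (106.35,71.43) → (100.53,57.37) → (85.90,53.16) (closed)

[2] `<line>` line segment, #0000ff→cut S915 F936: (79.02,135.96) → (79.65,54.84)

[3] `<path>` regular polygon, #0000ff→cut S915 F936: (94.02,33.18) → (91.36,12.93) → (73.87,2.37) → (54.71,9.47) → (48.32,28.87) → (59.50,45.97) → (79.84,47.88) → (94.02,33.18) (closed)

[4] `<circle>` circle, #0000ff→cut S915 F936: (95.81,110.45) → (92.86,125.26) → (84.48,137.82) → (71.92,146.20) → (57.11,149.15) → (42.30,146.20) → (29.74,137.82) → (21.36,125.26) → (18.41,110.45) → (21.36,95.64) → (29.74,83.08) → (42.30,74.70) → (57.11,71.75) → (71.92,74.70) → (84.48,83.08) → (92.86,95.64) → (95.81,110.45) (closed)

(Gcodetools for Inkscape — laser output)
G21
G90
G0 X85.90 Y53.16
M3 S915
G01 X73.49 Y61.97 F936
G01 X72.64 Y77.16
G01 X83.99 Y87.30
G01 X98.99 Y84.75
G01 X106.35 Y71.43
G01 X100.53 Y57.37
G01 X85.90 Y53.16
G0 X79.02 Y135.96
M3 S915
G01 X79.65 Y54.84 F936
G0 X94.02 Y33.18
M3 S915
G01 X91.36 Y12.93 F936
G01 X73.87 Y2.37
G01 X54.71 Y9.47
G01 X48.32 Y28.87
G01 X59.50 Y45.97
G01 X79.84 Y47.88
G01 X94.02 Y33.18
G0 X95.81 Y110.45
M3 S915
G01 X92.86 Y125.26 F936
G01 X84.48 Y137.82
G01 X71.92 Y146.20
G01 X57.11 Y149.15
G01 X42.30 Y146.20
G01 X29.74 Y137.82
G01 X21.36 Y125.26
G01 X18.41 Y110.45
G01 X21.36 Y95.64
G01 X29.74 Y83.08
G01 X42.30 Y74.70
G01 X57.11 Y71.75
G01 X71.92 Y74.70
G01 X84.48 Y83.08
G01 X92.86 Y95.64
G01 X95.81 Y110.45
M5
G0 X0.00 Y0.00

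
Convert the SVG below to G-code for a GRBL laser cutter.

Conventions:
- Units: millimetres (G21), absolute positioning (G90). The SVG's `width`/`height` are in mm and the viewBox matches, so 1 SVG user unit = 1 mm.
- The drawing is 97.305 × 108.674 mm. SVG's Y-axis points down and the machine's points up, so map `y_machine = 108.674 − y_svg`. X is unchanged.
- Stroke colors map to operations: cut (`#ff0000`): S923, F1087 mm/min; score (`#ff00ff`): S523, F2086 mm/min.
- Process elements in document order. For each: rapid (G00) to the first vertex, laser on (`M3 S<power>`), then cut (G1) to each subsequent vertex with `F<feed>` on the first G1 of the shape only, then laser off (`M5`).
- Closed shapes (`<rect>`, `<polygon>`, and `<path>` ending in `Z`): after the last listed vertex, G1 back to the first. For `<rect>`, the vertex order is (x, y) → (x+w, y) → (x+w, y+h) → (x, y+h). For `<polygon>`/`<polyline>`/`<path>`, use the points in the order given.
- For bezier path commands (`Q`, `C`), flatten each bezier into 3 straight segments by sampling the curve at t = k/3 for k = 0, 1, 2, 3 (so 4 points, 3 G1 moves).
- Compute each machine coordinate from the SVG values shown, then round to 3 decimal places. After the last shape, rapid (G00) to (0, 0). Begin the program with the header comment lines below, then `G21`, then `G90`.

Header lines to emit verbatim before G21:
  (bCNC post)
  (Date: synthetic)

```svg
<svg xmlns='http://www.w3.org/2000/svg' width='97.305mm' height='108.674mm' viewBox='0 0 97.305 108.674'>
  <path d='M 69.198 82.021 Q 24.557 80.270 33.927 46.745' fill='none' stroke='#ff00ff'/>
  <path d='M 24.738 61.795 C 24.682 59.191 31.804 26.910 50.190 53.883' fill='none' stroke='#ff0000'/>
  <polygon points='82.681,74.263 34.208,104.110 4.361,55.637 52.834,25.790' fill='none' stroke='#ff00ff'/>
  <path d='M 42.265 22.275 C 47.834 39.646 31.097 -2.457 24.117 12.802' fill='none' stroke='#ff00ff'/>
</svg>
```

(bCNC post)
(Date: synthetic)
G21
G90
G00 X69.198 Y26.653
M3 S523
G1 X45.439 Y31.351 F2086
G1 X33.682 Y43.109
G1 X33.927 Y61.929
M5
G00 X24.738 Y46.879
M3 S923
G1 X27.226 Y56.082 F1087
G1 X35.407 Y65.306
G1 X50.190 Y54.791
M5
G00 X82.681 Y34.411
M3 S523
G1 X34.208 Y4.564 F2086
G1 X4.361 Y53.037
G1 X52.834 Y82.884
G1 X82.681 Y34.411
M5
G00 X42.265 Y86.399
M3 S523
G1 X41.586 Y84.525 F2086
G1 X33.162 Y96.338
G1 X24.117 Y95.872
M5
G00 X0.000 Y0.000

viewBox `0 0 97.305 108.674` with mm width/height → 1 unit = 1 mm. Flip: y_m = 108.674 − y_svg.

**Shape 1** — `<path>` quadratic bezier, stroke `#ff00ff` → score (S523, F2086). Control points (SVG): P0=(69.198,82.021), P1=(24.557,80.270), P2=(33.927,46.745); sampled at t=k/3. Machine vertices: (69.198,26.653) → (45.439,31.351) → (33.682,43.109) → (33.927,61.929). Open path.

**Shape 2** — `<path>` cubic bezier, stroke `#ff0000` → cut (S923, F1087). Control points (SVG): P0=(24.738,61.795), P1=(24.682,59.191), P2=(31.804,26.910), P3=(50.190,53.883); sampled at t=k/3. Machine vertices: (24.738,46.879) → (27.226,56.082) → (35.407,65.306) → (50.190,54.791). Open path.

**Shape 3** — `<polygon>` regular polygon, stroke `#ff00ff` → score (S523, F2086). Machine vertices: (82.681,34.411) → (34.208,4.564) → (4.361,53.037) → (52.834,82.884) → (82.681,34.411). Closed: final G1 returns to the first vertex.

**Shape 4** — `<path>` cubic bezier, stroke `#ff00ff` → score (S523, F2086). Control points (SVG): P0=(42.265,22.275), P1=(47.834,39.646), P2=(31.097,-2.457), P3=(24.117,12.802); sampled at t=k/3. Machine vertices: (42.265,86.399) → (41.586,84.525) → (33.162,96.338) → (24.117,95.872). Open path.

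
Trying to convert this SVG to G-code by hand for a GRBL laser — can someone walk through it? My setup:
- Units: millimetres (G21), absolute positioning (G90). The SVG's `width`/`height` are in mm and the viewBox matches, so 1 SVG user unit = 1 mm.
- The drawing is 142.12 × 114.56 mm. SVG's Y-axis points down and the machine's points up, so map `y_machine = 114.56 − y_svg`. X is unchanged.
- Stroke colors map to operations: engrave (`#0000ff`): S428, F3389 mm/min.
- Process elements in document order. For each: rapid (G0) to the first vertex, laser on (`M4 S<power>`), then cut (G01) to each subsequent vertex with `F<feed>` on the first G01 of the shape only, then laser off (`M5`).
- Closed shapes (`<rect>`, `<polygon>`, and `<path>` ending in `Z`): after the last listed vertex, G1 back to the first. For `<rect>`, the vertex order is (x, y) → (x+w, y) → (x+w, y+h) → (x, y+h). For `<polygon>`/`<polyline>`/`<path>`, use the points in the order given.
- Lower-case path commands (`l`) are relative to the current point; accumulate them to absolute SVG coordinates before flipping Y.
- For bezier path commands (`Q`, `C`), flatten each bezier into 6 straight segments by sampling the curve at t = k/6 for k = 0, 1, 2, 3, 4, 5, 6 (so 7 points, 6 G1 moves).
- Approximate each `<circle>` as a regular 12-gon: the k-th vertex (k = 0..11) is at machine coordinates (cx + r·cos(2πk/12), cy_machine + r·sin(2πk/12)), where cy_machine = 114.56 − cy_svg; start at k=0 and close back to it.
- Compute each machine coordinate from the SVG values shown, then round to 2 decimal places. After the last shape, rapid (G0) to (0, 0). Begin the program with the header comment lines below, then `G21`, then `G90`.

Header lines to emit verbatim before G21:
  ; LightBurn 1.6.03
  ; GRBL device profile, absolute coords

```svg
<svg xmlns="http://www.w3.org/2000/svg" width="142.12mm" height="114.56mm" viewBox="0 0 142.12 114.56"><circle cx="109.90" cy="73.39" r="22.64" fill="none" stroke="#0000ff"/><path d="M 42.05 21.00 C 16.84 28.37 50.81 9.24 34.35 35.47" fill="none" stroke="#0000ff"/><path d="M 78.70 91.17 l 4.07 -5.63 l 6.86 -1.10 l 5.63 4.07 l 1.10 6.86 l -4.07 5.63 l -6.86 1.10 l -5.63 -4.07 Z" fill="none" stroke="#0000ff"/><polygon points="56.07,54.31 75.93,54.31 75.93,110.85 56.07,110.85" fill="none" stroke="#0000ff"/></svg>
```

1 u = 1 mm; y_m = 114.56 − y.

[1] `<circle>` circle, #0000ff→engrave S428 F3389: (132.54,41.17) → (129.51,52.49) → (121.22,60.78) → (109.90,63.81) → (98.58,60.78) → (90.29,52.49) → (87.26,41.17) → (90.29,29.85) → (98.58,21.56) → (109.90,18.53) → (121.22,21.56) → (129.51,29.85) → (132.54,41.17) (closed)

[2] `<path>` cubic bezier, #0000ff→engrave S428 F3389: (42.05,93.56) → (33.87,91.75) → (32.51,92.36) → (34.92,93.40) → (38.06,92.86) → (38.88,88.76) → (34.35,79.09)

[3] `<path>` regular polygon, #0000ff→engrave S428 F3389: (78.70,23.39) → (82.77,29.02) → (89.63,30.12) → (95.26,26.05) → (96.36,19.19) → (92.29,13.56) → (85.43,12.46) → (79.80,16.53) → (78.70,23.39) (closed)

[4] `<polygon>` rectangle, #0000ff→engrave S428 F3389: (56.07,60.25) → (75.93,60.25) → (75.93,3.71) → (56.07,3.71) → (56.07,60.25) (closed)

; LightBurn 1.6.03
; GRBL device profile, absolute coords
G21
G90
G0 X132.54 Y41.17
M4 S428
G01 X129.51 Y52.49 F3389
G01 X121.22 Y60.78
G01 X109.90 Y63.81
G01 X98.58 Y60.78
G01 X90.29 Y52.49
G01 X87.26 Y41.17
G01 X90.29 Y29.85
G01 X98.58 Y21.56
G01 X109.90 Y18.53
G01 X121.22 Y21.56
G01 X129.51 Y29.85
G01 X132.54 Y41.17
M5
G0 X42.05 Y93.56
M4 S428
G01 X33.87 Y91.75 F3389
G01 X32.51 Y92.36
G01 X34.92 Y93.40
G01 X38.06 Y92.86
G01 X38.88 Y88.76
G01 X34.35 Y79.09
M5
G0 X78.70 Y23.39
M4 S428
G01 X82.77 Y29.02 F3389
G01 X89.63 Y30.12
G01 X95.26 Y26.05
G01 X96.36 Y19.19
G01 X92.29 Y13.56
G01 X85.43 Y12.46
G01 X79.80 Y16.53
G01 X78.70 Y23.39
M5
G0 X56.07 Y60.25
M4 S428
G01 X75.93 Y60.25 F3389
G01 X75.93 Y3.71
G01 X56.07 Y3.71
G01 X56.07 Y60.25
M5
G0 X0.00 Y0.00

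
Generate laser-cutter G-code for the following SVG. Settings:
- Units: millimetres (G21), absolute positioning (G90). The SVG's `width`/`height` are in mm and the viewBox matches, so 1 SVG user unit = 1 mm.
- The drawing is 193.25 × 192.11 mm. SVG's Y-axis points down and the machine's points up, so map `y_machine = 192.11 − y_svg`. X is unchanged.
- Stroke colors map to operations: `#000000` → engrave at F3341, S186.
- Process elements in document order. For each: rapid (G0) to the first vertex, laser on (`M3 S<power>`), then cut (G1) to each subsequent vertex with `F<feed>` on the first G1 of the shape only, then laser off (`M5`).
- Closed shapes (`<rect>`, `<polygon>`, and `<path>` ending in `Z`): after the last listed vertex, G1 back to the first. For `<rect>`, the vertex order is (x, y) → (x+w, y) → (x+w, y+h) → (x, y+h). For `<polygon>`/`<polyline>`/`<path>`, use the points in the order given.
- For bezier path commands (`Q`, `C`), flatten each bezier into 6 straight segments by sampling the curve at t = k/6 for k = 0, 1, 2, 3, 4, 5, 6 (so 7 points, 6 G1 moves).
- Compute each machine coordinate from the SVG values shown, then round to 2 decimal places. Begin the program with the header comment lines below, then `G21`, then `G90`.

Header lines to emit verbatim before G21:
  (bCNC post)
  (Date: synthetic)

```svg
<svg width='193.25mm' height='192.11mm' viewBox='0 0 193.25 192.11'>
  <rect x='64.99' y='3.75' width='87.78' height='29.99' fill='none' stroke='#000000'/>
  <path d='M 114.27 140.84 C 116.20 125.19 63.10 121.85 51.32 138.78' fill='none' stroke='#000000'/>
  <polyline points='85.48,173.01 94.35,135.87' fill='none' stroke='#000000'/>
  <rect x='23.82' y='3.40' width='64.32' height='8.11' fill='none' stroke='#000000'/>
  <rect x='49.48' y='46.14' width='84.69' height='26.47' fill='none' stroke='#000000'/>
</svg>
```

(bCNC post)
(Date: synthetic)
G21
G90
G0 X64.99 Y188.36
M3 S186
G1 X152.77 Y188.36 F3341
G1 X152.77 Y158.37
G1 X64.99 Y158.37
G1 X64.99 Y188.36
M5
G0 X114.27 Y51.27
M3 S186
G1 X111.10 Y58.03 F3341
G1 X101.43 Y62.52
G1 X87.94 Y64.52
G1 X73.30 Y63.80
G1 X60.21 Y60.14
G1 X51.32 Y53.33
M5
G0 X85.48 Y19.10
M3 S186
G1 X94.35 Y56.24 F3341
M5
G0 X23.82 Y188.71
M3 S186
G1 X88.14 Y188.71 F3341
G1 X88.14 Y180.60
G1 X23.82 Y180.60
G1 X23.82 Y188.71
M5
G0 X49.48 Y145.97
M3 S186
G1 X134.17 Y145.97 F3341
G1 X134.17 Y119.50
G1 X49.48 Y119.50
G1 X49.48 Y145.97
M5

Since the viewBox matches the mm dimensions, user units are millimetres directly. The only transform is the Y-flip y_m = 192.11 − y_svg.

Shape 1 is a rectangle drawn with `<rect>`. Its stroke #000000 means engrave at S186, F3341. After flipping Y the toolpath is (64.99,188.36) → (152.77,188.36) → (152.77,158.37) → (64.99,158.37) → (64.99,188.36), returning to the start.

Shape 2 is a cubic bezier drawn with `<path>`. Its stroke #000000 means engrave at S186, F3341. After flipping Y the toolpath is (114.27,51.27) → (111.10,58.03) → (101.43,62.52) → (87.94,64.52) → (73.30,63.80) → (60.21,60.14) → (51.32,53.33).

Shape 3 is a line segment drawn with `<polyline>`. Its stroke #000000 means engrave at S186, F3341. After flipping Y the toolpath is (85.48,19.10) → (94.35,56.24).

Shape 4 is a rectangle drawn with `<rect>`. Its stroke #000000 means engrave at S186, F3341. After flipping Y the toolpath is (23.82,188.71) → (88.14,188.71) → (88.14,180.60) → (23.82,180.60) → (23.82,188.71), returning to the start.

Shape 5 is a rectangle drawn with `<rect>`. Its stroke #000000 means engrave at S186, F3341. After flipping Y the toolpath is (49.48,145.97) → (134.17,145.97) → (134.17,119.50) → (49.48,119.50) → (49.48,145.97), returning to the start.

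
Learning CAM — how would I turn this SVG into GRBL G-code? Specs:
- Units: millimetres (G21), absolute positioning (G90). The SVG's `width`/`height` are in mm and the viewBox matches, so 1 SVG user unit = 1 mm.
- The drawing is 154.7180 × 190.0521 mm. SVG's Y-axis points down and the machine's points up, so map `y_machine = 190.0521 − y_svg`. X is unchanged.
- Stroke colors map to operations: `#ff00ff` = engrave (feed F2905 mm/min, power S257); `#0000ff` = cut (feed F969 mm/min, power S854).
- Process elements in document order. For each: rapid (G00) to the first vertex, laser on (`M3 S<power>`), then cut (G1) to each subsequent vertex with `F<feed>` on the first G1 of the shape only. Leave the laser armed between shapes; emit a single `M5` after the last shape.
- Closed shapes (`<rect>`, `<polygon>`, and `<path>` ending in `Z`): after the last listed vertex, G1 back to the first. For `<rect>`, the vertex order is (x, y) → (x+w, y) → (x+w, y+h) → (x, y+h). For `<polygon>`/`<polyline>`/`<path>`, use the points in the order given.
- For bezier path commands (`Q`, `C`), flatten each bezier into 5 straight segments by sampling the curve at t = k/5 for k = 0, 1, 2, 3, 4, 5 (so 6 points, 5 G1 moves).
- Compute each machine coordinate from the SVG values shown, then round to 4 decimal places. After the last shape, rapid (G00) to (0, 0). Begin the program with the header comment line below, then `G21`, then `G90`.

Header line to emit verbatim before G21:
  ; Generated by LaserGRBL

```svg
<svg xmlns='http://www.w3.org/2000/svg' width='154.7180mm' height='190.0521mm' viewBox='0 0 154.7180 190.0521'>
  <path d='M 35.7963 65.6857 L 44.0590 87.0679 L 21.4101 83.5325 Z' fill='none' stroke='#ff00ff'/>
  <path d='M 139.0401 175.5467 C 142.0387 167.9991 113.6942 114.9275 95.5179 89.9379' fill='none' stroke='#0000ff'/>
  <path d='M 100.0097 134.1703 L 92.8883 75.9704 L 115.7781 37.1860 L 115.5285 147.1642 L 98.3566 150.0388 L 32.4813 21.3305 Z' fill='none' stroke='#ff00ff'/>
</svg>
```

; Generated by LaserGRBL
G21
G90
G00 X35.7963 Y124.3664
M3 S257
G1 X44.0590 Y102.9842 F2905
G1 X21.4101 Y106.5196
G1 X35.7963 Y124.3664
G00 X139.0401 Y14.5054
M3 S854
G1 X137.4102 Y23.9080 F969
G1 X130.2505 Y40.7033
G1 X119.5535 Y61.3581
G1 X107.3118 Y82.3394
G1 X95.5179 Y100.1142
G00 X100.0097 Y55.8818
M3 S257
G1 X92.8883 Y114.0817 F2905
G1 X115.7781 Y152.8661
G1 X115.5285 Y42.8879
G1 X98.3566 Y40.0133
G1 X32.4813 Y168.7216
G1 X100.0097 Y55.8818
M5
G00 X0.0000 Y0.0000

viewBox `0 0 154.7180 190.0521` with mm width/height → 1 unit = 1 mm. Flip: y_m = 190.0521 − y_svg.

**Shape 1** — `<path>` regular polygon, stroke `#ff00ff` → engrave (S257, F2905). Machine vertices: (35.7963,124.3664) → (44.0590,102.9842) → (21.4101,106.5196) → (35.7963,124.3664). Closed: final G1 returns to the first vertex.

**Shape 2** — `<path>` cubic bezier, stroke `#0000ff` → cut (S854, F969). Control points (SVG): P0=(139.0401,175.5467), P1=(142.0387,167.9991), P2=(113.6942,114.9275), P3=(95.5179,89.9379); sampled at t=k/5. Machine vertices: (139.0401,14.5054) → (137.4102,23.9080) → (130.2505,40.7033) → (119.5535,61.3581) → (107.3118,82.3394) → (95.5179,100.1142). Open path.

**Shape 3** — `<path>` closed polygon, stroke `#ff00ff` → engrave (S257, F2905). Machine vertices: (100.0097,55.8818) → (92.8883,114.0817) → (115.7781,152.8661) → (115.5285,42.8879) → (98.3566,40.0133) → (32.4813,168.7216) → (100.0097,55.8818). Closed: final G1 returns to the first vertex.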